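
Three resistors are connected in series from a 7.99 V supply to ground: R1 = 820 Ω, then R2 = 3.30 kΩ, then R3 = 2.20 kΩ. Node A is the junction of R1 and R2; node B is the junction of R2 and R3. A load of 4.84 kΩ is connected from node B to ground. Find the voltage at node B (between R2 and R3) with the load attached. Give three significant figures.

At node B, R3 is in parallel with the load: R3‖R_L = 1512 Ω.
Below node A the resistance is R2 + (R3‖R_L) = 4812 Ω, so V_A = 7.99 × 4812/5632 = 6.827 V.
Then V_B = V_A × (R3‖R_L)/(R2 + R3‖R_L) = 6.827 × 1512/4812 = 2.15 V.

V ≈ 2.15 V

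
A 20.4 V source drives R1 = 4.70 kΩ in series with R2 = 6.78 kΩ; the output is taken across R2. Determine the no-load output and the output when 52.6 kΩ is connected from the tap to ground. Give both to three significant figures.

Unloaded: 12.0 V; loaded: 11.4 V

Open-circuit: V = 20.4 × 6.78/(4.70 + 6.78) = 12.0 V.
With the load, R2 becomes R2‖R_L = 6.006 kΩ, so V = 20.4 × 6.006/10.71 = 11.4 V.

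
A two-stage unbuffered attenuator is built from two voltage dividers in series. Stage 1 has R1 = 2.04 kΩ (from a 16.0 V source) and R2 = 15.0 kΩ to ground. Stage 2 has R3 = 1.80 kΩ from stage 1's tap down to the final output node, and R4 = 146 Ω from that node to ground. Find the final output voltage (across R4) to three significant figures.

Stage 2 presents R3+R4 = 1946 Ω as a load on stage 1's tap.
Stage 1's lower leg becomes R2‖(R3+R4) = 1723 Ω, so V_mid = 16.0 × 1723/3763 = 7.325 V.
Stage 2 is itself unloaded: V_out = V_mid × R4/(R3+R4) = 7.325 × 146/1946 = 0.550 V.

V_out ≈ 0.550 V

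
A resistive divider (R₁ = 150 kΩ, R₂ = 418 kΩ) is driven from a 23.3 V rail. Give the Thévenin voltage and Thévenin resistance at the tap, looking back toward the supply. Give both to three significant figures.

V_th is the open-circuit tap voltage: 23.3 × 418/(150 + 418) = 17.1 V.
With the supply zeroed, R₁ and R₂ appear in parallel from the tap: R_th = R₁‖R₂ = (150 × 418)/568.0 = 110 kΩ.

V_th = 17.1 V, R_th = 110 kΩ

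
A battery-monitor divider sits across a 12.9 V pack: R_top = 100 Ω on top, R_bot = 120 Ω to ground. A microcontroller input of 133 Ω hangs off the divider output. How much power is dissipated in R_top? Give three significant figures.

P ≈ 626 mW

Total resistance from the source is R_top + (R_bot‖R_L) = 163.1 Ω, so I = 12.9/163.1 Ω = 79.10 mA.
P = I²·R_top = (79.10 mA)² × 100 Ω = 626 mW.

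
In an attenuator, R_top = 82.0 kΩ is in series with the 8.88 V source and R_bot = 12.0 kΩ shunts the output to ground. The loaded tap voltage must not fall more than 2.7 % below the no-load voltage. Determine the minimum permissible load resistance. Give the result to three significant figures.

R_L(min) ≈ 377 kΩ

Output resistance R_th = R_top‖R_bot = (82.0 × 12.0)/94.00 = 10.47 kΩ.
The fractional drop is R_th/(R_th + R_L); requiring this ≤ 0.0270 gives R_L ≥ R_th(1/0.0270 − 1) = 10.47 × 36.04 = 377 kΩ.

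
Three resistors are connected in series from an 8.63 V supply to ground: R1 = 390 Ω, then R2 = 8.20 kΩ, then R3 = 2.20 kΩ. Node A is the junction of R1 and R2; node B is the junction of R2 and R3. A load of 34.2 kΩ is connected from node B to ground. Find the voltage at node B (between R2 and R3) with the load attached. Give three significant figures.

V ≈ 1.67 V

At node B, R3 is in parallel with the load: R3‖R_L = 2067 Ω.
Below node A the resistance is R2 + (R3‖R_L) = 10270 Ω, so V_A = 8.63 × 10270/10660 = 8.314 V.
Then V_B = V_A × (R3‖R_L)/(R2 + R3‖R_L) = 8.314 × 2067/10270 = 1.67 V.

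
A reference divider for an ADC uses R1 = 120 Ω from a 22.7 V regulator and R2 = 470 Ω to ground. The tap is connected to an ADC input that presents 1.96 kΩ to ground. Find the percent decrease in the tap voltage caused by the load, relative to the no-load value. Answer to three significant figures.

The divider's output (Thévenin) resistance is R1‖R2 = 95.59 Ω.
Fractional drop under load = R_th/(R_th + R_L) = 95.59 / (95.59 + 1960) = 0.04650.
So the output falls by 4.65 %.

4.65 %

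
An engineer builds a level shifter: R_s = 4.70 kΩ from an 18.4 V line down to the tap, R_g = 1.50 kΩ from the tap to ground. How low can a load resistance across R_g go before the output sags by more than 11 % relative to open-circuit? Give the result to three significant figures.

R_L(min) ≈ 9.20 kΩ

Output resistance R_th = R_s‖R_g = (4.70 × 1.50)/6.200 = 1.137 kΩ.
The fractional drop is R_th/(R_th + R_L); requiring this ≤ 0.110 gives R_L ≥ R_th(1/0.110 − 1) = 1.137 × 8.091 = 9.20 kΩ.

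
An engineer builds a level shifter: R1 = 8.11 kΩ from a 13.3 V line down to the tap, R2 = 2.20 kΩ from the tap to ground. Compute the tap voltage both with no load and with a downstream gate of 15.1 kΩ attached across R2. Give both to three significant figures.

Open-circuit: V = 13.3 × 2.20/(8.11 + 2.20) = 2.84 V.
With the load, R2 becomes R2‖R_L = 1.920 kΩ, so V = 13.3 × 1.920/10.03 = 2.55 V.

Unloaded: 2.84 V; loaded: 2.55 V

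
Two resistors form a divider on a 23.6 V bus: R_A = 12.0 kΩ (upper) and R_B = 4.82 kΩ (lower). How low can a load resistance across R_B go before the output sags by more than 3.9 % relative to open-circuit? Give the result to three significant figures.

R_L(min) ≈ 84.7 kΩ

Output resistance R_th = R_A‖R_B = (12.0 × 4.82)/16.82 = 3.439 kΩ.
The fractional drop is R_th/(R_th + R_L); requiring this ≤ 0.0390 gives R_L ≥ R_th(1/0.0390 − 1) = 3.439 × 24.64 = 84.7 kΩ.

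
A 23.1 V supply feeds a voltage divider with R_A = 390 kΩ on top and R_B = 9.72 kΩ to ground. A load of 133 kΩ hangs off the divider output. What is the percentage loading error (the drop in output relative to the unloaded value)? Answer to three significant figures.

6.66 %

The divider's output (Thévenin) resistance is R_A‖R_B = 9.484 kΩ.
Fractional drop under load = R_th/(R_th + R_L) = 9.484 / (9.484 + 133) = 0.06656.
So the output falls by 6.66 %.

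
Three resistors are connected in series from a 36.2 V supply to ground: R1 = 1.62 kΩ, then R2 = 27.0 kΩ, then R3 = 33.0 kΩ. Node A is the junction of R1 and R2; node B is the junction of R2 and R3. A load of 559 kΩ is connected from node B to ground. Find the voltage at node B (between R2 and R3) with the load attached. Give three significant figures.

V ≈ 18.9 V

At node B, R3 is in parallel with the load: R3‖R_L = 31.16 kΩ.
Below node A the resistance is R2 + (R3‖R_L) = 58.16 kΩ, so V_A = 36.2 × 58.16/59.78 = 35.22 V.
Then V_B = V_A × (R3‖R_L)/(R2 + R3‖R_L) = 35.22 × 31.16/58.16 = 18.9 V.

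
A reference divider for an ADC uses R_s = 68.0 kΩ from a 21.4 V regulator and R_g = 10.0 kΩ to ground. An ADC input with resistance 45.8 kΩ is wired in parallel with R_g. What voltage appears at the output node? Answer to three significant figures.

The load sits in parallel with R_g: R_g‖R_L = (10.0 × 45.8) / (10.0 + 45.8) = 8.208 kΩ.
V_out = 21.4 × 8.208 / (68.0 + 8.208) = 21.4 × 8.208/76.21 = 2.30 V.

V_out ≈ 2.30 V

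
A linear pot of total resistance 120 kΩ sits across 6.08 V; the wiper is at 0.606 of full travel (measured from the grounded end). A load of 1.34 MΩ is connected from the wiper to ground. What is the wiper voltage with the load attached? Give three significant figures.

The wiper splits the pot into (1−α)R = 47.28 kΩ above and αR = 72.72 kΩ below.
Lower section ‖ load = 68.98 kΩ.
V_wiper = 6.08 × 68.98/(47.28 + 68.98) = 3.61 V.

V ≈ 3.61 V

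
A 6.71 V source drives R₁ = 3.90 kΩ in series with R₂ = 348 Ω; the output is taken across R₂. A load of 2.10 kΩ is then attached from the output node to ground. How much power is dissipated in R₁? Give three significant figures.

P ≈ 9.96 mW

Total resistance from the source is R₁ + (R₂‖R_L) = 4199 Ω, so I = 6.71/4199 Ω = 1.598 mA.
P = I²·R₁ = (1.598 mA)² × 3.90 kΩ = 9.96 mW.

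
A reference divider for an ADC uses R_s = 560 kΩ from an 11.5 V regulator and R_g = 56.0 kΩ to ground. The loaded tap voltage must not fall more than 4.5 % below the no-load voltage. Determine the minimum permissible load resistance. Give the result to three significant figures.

R_L(min) ≈ 1.08 MΩ

Output resistance R_th = R_s‖R_g = (560 × 56.0)/616.0 = 50.91 kΩ.
The fractional drop is R_th/(R_th + R_L); requiring this ≤ 0.0450 gives R_L ≥ R_th(1/0.0450 − 1) = 50.91 × 21.22 = 1.08 MΩ.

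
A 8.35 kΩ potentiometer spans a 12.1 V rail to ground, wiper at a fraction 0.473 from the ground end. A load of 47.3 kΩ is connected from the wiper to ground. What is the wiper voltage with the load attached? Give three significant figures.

The wiper splits the pot into (1−α)R = 4.400 kΩ above and αR = 3.950 kΩ below.
Lower section ‖ load = 3.645 kΩ.
V_wiper = 12.1 × 3.645/(4.400 + 3.645) = 5.48 V.

V ≈ 5.48 V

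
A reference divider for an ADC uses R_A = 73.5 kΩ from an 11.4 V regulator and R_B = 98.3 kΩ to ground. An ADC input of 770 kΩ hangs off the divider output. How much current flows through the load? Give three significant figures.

R_B‖R_L = 87.17 kΩ; V_out = 11.4 × 87.17/160.7 = 6.185 V.
I_L = V_out / R_L = 6.185 / 770 kΩ = 8.03 µA.

I_L ≈ 8.03 µA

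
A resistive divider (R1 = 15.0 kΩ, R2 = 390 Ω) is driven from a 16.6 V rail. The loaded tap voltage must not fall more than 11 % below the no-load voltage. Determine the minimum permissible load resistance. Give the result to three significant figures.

R_L(min) ≈ 3.08 kΩ

Output resistance R_th = R1‖R2 = (15000 × 390)/15390 = 380.1 Ω.
The fractional drop is R_th/(R_th + R_L); requiring this ≤ 0.110 gives R_L ≥ R_th(1/0.110 − 1) = 380.1 × 8.091 = 3.08 kΩ.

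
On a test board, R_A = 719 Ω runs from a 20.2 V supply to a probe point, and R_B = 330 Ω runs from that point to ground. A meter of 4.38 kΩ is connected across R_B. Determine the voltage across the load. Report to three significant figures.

The load sits in parallel with R_B: R_B‖R_L = (330 × 4380) / (330 + 4380) = 306.9 Ω.
V_out = 20.2 × 306.9 / (719 + 306.9) = 20.2 × 306.9/1026 = 6.04 V.

V_out ≈ 6.04 V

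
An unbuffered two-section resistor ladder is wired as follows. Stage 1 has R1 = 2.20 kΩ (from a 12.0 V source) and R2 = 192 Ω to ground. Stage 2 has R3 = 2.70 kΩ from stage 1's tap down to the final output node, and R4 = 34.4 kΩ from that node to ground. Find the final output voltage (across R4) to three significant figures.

Stage 2 presents R3+R4 = 37100 Ω as a load on stage 1's tap.
Stage 1's lower leg becomes R2‖(R3+R4) = 191.0 Ω, so V_mid = 12.0 × 191.0/2391 = 0.9586 V.
Stage 2 is itself unloaded: V_out = V_mid × R4/(R3+R4) = 0.9586 × 34400/37100 = 0.889 V.

V_out ≈ 0.889 V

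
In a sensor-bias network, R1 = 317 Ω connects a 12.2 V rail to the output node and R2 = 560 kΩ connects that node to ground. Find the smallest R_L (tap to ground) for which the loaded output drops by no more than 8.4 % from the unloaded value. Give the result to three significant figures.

R_L(min) ≈ 3.45 kΩ

Output resistance R_th = R1‖R2 = (317 × 560000)/560300 = 316.8 Ω.
The fractional drop is R_th/(R_th + R_L); requiring this ≤ 0.0840 gives R_L ≥ R_th(1/0.0840 − 1) = 316.8 × 10.90 = 3.45 kΩ.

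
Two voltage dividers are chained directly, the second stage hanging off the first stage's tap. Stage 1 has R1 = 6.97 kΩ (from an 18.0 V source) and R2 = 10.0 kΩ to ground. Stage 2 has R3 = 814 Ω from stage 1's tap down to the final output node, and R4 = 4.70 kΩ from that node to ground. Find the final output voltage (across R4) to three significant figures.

Stage 2 presents R3+R4 = 5514 Ω as a load on stage 1's tap.
Stage 1's lower leg becomes R2‖(R3+R4) = 3554 Ω, so V_mid = 18.0 × 3554/10520 = 6.079 V.
Stage 2 is itself unloaded: V_out = V_mid × R4/(R3+R4) = 6.079 × 4700/5514 = 5.18 V.

V_out ≈ 5.18 V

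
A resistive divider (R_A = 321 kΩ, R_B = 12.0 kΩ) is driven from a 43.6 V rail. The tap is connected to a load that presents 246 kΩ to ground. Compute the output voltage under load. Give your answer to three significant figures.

V_out ≈ 1.50 V

The load sits in parallel with R_B: R_B‖R_L = (12.0 × 246) / (12.0 + 246) = 11.44 kΩ.
V_out = 43.6 × 11.44 / (321 + 11.44) = 43.6 × 11.44/332.4 = 1.50 V.
(Unloaded it would have been 1.57 V.)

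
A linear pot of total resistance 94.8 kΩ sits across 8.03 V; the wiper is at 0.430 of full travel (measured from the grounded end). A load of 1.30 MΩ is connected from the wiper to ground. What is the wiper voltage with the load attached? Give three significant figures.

The wiper splits the pot into (1−α)R = 54.04 kΩ above and αR = 40.76 kΩ below.
Lower section ‖ load = 39.52 kΩ.
V_wiper = 8.03 × 39.52/(54.04 + 39.52) = 3.39 V.

V ≈ 3.39 V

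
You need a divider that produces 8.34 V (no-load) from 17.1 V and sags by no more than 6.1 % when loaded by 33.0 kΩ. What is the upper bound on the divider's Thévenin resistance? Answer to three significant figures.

R_th ≤ 2.14 kΩ

Loading drop = R_th/(R_th + R_L) ≤ 0.0610, so R_th ≤ R_L · ε/(1−ε) = 33.0 kΩ × 0.0610/0.9390 = 2.14 kΩ.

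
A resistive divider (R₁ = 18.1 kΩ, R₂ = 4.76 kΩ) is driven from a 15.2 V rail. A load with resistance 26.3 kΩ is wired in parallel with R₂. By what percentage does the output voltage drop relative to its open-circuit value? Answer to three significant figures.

The divider's output (Thévenin) resistance is R₁‖R₂ = 3.769 kΩ.
Fractional drop under load = R_th/(R_th + R_L) = 3.769 / (3.769 + 26.3) = 0.1253.
So the output falls by 12.5 %.

12.5 %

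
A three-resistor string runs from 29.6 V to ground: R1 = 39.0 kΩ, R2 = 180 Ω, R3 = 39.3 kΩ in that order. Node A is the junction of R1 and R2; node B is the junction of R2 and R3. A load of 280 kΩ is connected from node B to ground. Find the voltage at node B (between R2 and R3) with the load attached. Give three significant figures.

V ≈ 13.9 V

At node B, R3 is in parallel with the load: R3‖R_L = 34460 Ω.
Below node A the resistance is R2 + (R3‖R_L) = 34640 Ω, so V_A = 29.6 × 34640/73640 = 13.92 V.
Then V_B = V_A × (R3‖R_L)/(R2 + R3‖R_L) = 13.92 × 34460/34640 = 13.9 V.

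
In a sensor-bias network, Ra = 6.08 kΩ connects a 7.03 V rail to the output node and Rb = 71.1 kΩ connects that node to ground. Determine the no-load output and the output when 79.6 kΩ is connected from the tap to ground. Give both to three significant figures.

Unloaded: 6.48 V; loaded: 6.05 V

Open-circuit: V = 7.03 × 71.1/(6.08 + 71.1) = 6.48 V.
With the load, Rb becomes Rb‖R_L = 37.56 kΩ, so V = 7.03 × 37.56/43.64 = 6.05 V.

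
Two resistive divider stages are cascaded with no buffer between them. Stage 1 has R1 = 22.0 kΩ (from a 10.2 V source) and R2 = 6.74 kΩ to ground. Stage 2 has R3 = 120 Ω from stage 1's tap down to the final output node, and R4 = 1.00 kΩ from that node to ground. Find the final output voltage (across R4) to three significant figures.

V_out ≈ 0.381 V

Stage 2 presents R3+R4 = 1120 Ω as a load on stage 1's tap.
Stage 1's lower leg becomes R2‖(R3+R4) = 960.4 Ω, so V_mid = 10.2 × 960.4/22960 = 0.4267 V.
Stage 2 is itself unloaded: V_out = V_mid × R4/(R3+R4) = 0.4267 × 1000/1120 = 0.381 V.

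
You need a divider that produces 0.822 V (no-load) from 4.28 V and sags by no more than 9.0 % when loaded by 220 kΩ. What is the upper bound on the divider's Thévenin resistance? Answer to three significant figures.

Loading drop = R_th/(R_th + R_L) ≤ 0.0900, so R_th ≤ R_L · ε/(1−ε) = 220 kΩ × 0.0900/0.9100 = 21.8 kΩ.
(Any R1, R2 with R2/(R1+R2) = 0.192 and R1‖R2 ≤ 21.8 kΩ will meet the spec.)

R_th ≤ 21.8 kΩ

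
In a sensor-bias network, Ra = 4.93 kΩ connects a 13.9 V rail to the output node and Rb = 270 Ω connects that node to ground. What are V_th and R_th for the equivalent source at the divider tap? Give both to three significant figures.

V_th is the open-circuit tap voltage: 13.9 × 270/(4930 + 270) = 0.722 V.
With the supply zeroed, Ra and Rb appear in parallel from the tap: R_th = Ra‖Rb = (4930 × 270)/5200 = 256 Ω.

V_th = 0.722 V, R_th = 256 Ω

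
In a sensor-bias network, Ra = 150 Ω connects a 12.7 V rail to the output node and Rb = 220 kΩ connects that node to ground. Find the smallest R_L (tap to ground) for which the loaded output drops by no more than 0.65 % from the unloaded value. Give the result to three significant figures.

R_L(min) ≈ 22.9 kΩ

Output resistance R_th = Ra‖Rb = (150 × 220000)/220200 = 149.9 Ω.
The fractional drop is R_th/(R_th + R_L); requiring this ≤ 0.00650 gives R_L ≥ R_th(1/0.00650 − 1) = 149.9 × 152.8 = 22.9 kΩ.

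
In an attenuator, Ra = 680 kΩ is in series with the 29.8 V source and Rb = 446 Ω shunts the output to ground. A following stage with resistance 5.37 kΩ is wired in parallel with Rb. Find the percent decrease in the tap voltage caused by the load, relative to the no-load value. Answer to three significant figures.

The divider's output (Thévenin) resistance is Ra‖Rb = 445.7 Ω.
Fractional drop under load = R_th/(R_th + R_L) = 445.7 / (445.7 + 5370) = 0.07664.
So the output falls by 7.66 %.

7.66 %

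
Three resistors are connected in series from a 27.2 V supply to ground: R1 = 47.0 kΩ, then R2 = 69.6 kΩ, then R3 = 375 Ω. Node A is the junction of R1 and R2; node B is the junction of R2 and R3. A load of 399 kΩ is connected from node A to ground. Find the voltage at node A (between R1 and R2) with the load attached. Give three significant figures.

V ≈ 15.2 V

Below node A the series string R2+R3 = 69980 Ω sits in parallel with the 399000 Ω load: 59530 Ω.
V_A = 27.2 × 59530/(47000 + 59530) = 15.2 V.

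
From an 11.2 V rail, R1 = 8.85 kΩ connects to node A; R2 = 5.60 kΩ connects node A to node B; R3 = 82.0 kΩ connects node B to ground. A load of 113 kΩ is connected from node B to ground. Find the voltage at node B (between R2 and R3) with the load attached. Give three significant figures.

V ≈ 8.59 V

At node B, R3 is in parallel with the load: R3‖R_L = 47.52 kΩ.
Below node A the resistance is R2 + (R3‖R_L) = 53.12 kΩ, so V_A = 11.2 × 53.12/61.97 = 9.600 V.
Then V_B = V_A × (R3‖R_L)/(R2 + R3‖R_L) = 9.600 × 47.52/53.12 = 8.59 V.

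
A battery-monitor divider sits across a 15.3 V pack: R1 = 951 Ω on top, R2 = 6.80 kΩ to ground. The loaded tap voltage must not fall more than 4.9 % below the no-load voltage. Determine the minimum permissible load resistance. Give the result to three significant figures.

R_L(min) ≈ 16.2 kΩ

Output resistance R_th = R1‖R2 = (951 × 6800)/7751 = 834.3 Ω.
The fractional drop is R_th/(R_th + R_L); requiring this ≤ 0.0490 gives R_L ≥ R_th(1/0.0490 − 1) = 834.3 × 19.41 = 16.2 kΩ.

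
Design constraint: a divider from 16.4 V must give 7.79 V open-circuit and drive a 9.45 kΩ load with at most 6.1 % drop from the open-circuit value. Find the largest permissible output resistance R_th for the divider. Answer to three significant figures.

Loading drop = R_th/(R_th + R_L) ≤ 0.0610, so R_th ≤ R_L · ε/(1−ε) = 9.45 kΩ × 0.0610/0.9390 = 614 Ω.

R_th ≤ 614 Ω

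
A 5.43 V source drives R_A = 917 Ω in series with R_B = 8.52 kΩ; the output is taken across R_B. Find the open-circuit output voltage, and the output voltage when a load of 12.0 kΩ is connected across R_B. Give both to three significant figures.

Open-circuit: V = 5.43 × 8520/(917 + 8520) = 4.90 V.
With the load, R_B becomes R_B‖R_L = 4982 Ω, so V = 5.43 × 4982/5899 = 4.59 V.

Unloaded: 4.90 V; loaded: 4.59 V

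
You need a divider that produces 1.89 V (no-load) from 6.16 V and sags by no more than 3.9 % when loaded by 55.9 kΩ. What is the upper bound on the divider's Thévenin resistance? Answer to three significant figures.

R_th ≤ 2.27 kΩ

Loading drop = R_th/(R_th + R_L) ≤ 0.0390, so R_th ≤ R_L · ε/(1−ε) = 55.9 kΩ × 0.0390/0.9610 = 2.27 kΩ.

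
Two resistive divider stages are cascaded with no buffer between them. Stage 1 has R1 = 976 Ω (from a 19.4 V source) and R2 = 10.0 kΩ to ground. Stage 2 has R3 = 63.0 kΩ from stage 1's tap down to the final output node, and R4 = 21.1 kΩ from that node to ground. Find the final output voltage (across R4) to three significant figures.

Stage 2 presents R3+R4 = 84100 Ω as a load on stage 1's tap.
Stage 1's lower leg becomes R2‖(R3+R4) = 8937 Ω, so V_mid = 19.4 × 8937/9913 = 17.49 V.
Stage 2 is itself unloaded: V_out = V_mid × R4/(R3+R4) = 17.49 × 21100/84100 = 4.39 V.

V_out ≈ 4.39 V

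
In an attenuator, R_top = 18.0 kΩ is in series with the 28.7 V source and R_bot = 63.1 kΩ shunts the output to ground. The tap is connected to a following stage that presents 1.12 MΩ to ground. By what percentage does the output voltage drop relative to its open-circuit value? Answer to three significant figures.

The divider's output (Thévenin) resistance is R_top‖R_bot = 14.00 kΩ.
Fractional drop under load = R_th/(R_th + R_L) = 14.00 / (14.00 + 1120) = 0.01235.
So the output falls by 1.23 %.

1.23 %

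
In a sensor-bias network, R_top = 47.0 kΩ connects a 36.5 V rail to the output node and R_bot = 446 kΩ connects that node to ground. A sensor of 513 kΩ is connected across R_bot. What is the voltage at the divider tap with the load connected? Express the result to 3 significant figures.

The load sits in parallel with R_bot: R_bot‖R_L = (446 × 513) / (446 + 513) = 238.6 kΩ.
V_out = 36.5 × 238.6 / (47.0 + 238.6) = 36.5 × 238.6/285.6 = 30.5 V.
(Unloaded it would have been 33.0 V.)

V_out ≈ 30.5 V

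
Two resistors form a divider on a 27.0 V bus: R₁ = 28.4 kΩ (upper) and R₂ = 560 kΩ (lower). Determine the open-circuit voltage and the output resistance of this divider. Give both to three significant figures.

V_th is the open-circuit tap voltage: 27.0 × 560/(28.4 + 560) = 25.7 V.
With the supply zeroed, R₁ and R₂ appear in parallel from the tap: R_th = R₁‖R₂ = (28.4 × 560)/588.4 = 27.0 kΩ.

V_th = 25.7 V, R_th = 27.0 kΩ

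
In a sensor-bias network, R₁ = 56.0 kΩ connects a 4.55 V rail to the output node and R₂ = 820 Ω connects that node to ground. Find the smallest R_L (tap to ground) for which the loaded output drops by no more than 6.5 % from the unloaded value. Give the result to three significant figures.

R_L(min) ≈ 11.6 kΩ

Output resistance R_th = R₁‖R₂ = (56000 × 820)/56820 = 808.2 Ω.
The fractional drop is R_th/(R_th + R_L); requiring this ≤ 0.0650 gives R_L ≥ R_th(1/0.0650 − 1) = 808.2 × 14.38 = 11.6 kΩ.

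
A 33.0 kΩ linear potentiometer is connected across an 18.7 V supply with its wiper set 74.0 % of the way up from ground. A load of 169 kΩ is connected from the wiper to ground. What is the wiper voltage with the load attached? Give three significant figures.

V ≈ 13.3 V

The wiper splits the pot into (1−α)R = 8.580 kΩ above and αR = 24.42 kΩ below.
Lower section ‖ load = 21.34 kΩ.
V_wiper = 18.7 × 21.34/(8.580 + 21.34) = 13.3 V.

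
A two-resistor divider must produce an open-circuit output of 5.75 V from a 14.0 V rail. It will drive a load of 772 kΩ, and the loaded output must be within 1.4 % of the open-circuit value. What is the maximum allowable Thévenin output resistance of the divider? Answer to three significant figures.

Loading drop = R_th/(R_th + R_L) ≤ 0.0140, so R_th ≤ R_L · ε/(1−ε) = 772 kΩ × 0.0140/0.9860 = 11.0 kΩ.
(Any R1, R2 with R2/(R1+R2) = 0.411 and R1‖R2 ≤ 11.0 kΩ will meet the spec.)

R_th ≤ 11.0 kΩ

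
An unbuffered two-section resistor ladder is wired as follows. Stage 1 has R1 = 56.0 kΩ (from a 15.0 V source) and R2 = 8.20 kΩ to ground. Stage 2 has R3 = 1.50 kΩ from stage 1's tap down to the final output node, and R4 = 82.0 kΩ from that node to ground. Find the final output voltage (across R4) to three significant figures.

V_out ≈ 1.73 V

Stage 2 presents R3+R4 = 83.50 kΩ as a load on stage 1's tap.
Stage 1's lower leg becomes R2‖(R3+R4) = 7.467 kΩ, so V_mid = 15.0 × 7.467/63.47 = 1.765 V.
Stage 2 is itself unloaded: V_out = V_mid × R4/(R3+R4) = 1.765 × 82.0/83.50 = 1.73 V.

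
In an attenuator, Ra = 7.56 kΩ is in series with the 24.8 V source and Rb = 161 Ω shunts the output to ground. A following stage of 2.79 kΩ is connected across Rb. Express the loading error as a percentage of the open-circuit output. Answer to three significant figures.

The divider's output (Thévenin) resistance is Ra‖Rb = 157.6 Ω.
Fractional drop under load = R_th/(R_th + R_L) = 157.6 / (157.6 + 2790) = 0.05348.
So the output falls by 5.35 %.

5.35 %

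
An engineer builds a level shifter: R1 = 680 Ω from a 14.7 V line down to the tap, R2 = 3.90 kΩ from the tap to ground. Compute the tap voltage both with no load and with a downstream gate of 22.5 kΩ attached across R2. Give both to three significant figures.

Open-circuit: V = 14.7 × 3900/(680 + 3900) = 12.5 V.
With the load, R2 becomes R2‖R_L = 3324 Ω, so V = 14.7 × 3324/4004 = 12.2 V.

Unloaded: 12.5 V; loaded: 12.2 V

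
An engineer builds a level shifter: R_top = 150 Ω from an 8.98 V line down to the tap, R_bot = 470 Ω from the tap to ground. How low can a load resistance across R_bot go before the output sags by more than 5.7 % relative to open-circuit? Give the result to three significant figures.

R_L(min) ≈ 1.88 kΩ

Output resistance R_th = R_top‖R_bot = (150 × 470)/620.0 = 113.7 Ω.
The fractional drop is R_th/(R_th + R_L); requiring this ≤ 0.0570 gives R_L ≥ R_th(1/0.0570 − 1) = 113.7 × 16.54 = 1.88 kΩ.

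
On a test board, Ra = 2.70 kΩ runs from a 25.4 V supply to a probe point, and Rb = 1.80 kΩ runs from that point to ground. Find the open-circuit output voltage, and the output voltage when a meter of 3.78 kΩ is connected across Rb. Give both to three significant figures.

Unloaded: 10.2 V; loaded: 7.90 V

Open-circuit: V = 25.4 × 1.80/(2.70 + 1.80) = 10.2 V.
With the load, Rb becomes Rb‖R_L = 1.219 kΩ, so V = 25.4 × 1.219/3.919 = 7.90 V.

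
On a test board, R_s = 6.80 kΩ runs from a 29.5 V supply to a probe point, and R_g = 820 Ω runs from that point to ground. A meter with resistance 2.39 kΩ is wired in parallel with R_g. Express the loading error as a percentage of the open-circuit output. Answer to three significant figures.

Unloaded V = 29.5 × 820/7620 = 3.175 V.
Loaded: R_g‖R_L = 610.5 Ω, giving V = 29.5 × 610.5/7411 = 2.430 V.
Drop = (3.175 − 2.430) / 3.175 = 23.4 %.

23.4 %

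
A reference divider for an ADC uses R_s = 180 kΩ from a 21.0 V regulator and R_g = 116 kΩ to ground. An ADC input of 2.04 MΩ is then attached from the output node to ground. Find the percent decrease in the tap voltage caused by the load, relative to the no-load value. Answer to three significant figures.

3.34 %

The divider's output (Thévenin) resistance is R_s‖R_g = 70.54 kΩ.
Fractional drop under load = R_th/(R_th + R_L) = 70.54 / (70.54 + 2040) = 0.03342.
So the output falls by 3.34 %.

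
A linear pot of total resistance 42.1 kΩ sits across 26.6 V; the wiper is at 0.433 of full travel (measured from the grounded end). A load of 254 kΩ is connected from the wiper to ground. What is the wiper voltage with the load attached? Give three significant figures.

V ≈ 11.1 V

The wiper splits the pot into (1−α)R = 23.87 kΩ above and αR = 18.23 kΩ below.
Lower section ‖ load = 17.01 kΩ.
V_wiper = 26.6 × 17.01/(23.87 + 17.01) = 11.1 V.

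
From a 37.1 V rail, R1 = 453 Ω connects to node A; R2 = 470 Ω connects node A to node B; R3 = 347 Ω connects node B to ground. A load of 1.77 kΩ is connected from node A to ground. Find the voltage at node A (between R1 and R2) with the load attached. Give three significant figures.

V ≈ 20.5 V

Below node A the series string R2+R3 = 817.0 Ω sits in parallel with the 1770 Ω load: 559.0 Ω.
V_A = 37.1 × 559.0/(453 + 559.0) = 20.5 V.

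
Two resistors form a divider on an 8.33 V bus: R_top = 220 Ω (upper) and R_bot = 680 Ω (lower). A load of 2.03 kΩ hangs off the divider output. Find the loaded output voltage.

V_out ≈ 5.82 V

The load sits in parallel with R_bot: R_bot‖R_L = (680 × 2030) / (680 + 2030) = 509.4 Ω.
V_out = 8.33 × 509.4 / (220 + 509.4) = 8.33 × 509.4/729.4 = 5.82 V.
(Unloaded it would have been 6.29 V.)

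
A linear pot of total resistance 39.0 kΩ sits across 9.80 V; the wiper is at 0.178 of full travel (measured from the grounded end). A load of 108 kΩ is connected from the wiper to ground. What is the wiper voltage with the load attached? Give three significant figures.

V ≈ 1.66 V

The wiper splits the pot into (1−α)R = 32.06 kΩ above and αR = 6.942 kΩ below.
Lower section ‖ load = 6.523 kΩ.
V_wiper = 9.80 × 6.523/(32.06 + 6.523) = 1.66 V.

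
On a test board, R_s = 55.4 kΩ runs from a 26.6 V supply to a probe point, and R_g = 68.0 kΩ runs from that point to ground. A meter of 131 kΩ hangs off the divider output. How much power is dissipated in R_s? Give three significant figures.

P ≈ 3.91 mW

Total resistance from the source is R_s + (R_g‖R_L) = 100.2 kΩ, so I = 26.6/100.2 kΩ = 0.2656 mA.
P = I²·R_s = (0.2656 mA)² × 55.4 kΩ = 3.91 mW.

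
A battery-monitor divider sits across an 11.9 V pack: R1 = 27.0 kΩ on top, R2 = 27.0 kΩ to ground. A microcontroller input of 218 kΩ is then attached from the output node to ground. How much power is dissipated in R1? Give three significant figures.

Total resistance from the source is R1 + (R2‖R_L) = 51.02 kΩ, so I = 11.9/51.02 kΩ = 0.2332 mA.
P = I²·R1 = (0.2332 mA)² × 27.0 kΩ = 1.47 mW.

P ≈ 1.47 mW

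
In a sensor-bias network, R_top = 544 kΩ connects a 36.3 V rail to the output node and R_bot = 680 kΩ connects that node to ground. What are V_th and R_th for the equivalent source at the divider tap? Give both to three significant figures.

V_th = 20.2 V, R_th = 302 kΩ

V_th is the open-circuit tap voltage: 36.3 × 680/(544 + 680) = 20.2 V.
With the supply zeroed, R_top and R_bot appear in parallel from the tap: R_th = R_top‖R_bot = (544 × 680)/1224 = 302 kΩ.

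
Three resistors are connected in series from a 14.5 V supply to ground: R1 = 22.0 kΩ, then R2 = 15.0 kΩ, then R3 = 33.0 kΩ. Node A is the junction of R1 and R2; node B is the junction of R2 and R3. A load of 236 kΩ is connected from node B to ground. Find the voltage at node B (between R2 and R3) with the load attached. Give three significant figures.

V ≈ 6.37 V

At node B, R3 is in parallel with the load: R3‖R_L = 28.95 kΩ.
Below node A the resistance is R2 + (R3‖R_L) = 43.95 kΩ, so V_A = 14.5 × 43.95/65.95 = 9.663 V.
Then V_B = V_A × (R3‖R_L)/(R2 + R3‖R_L) = 9.663 × 28.95/43.95 = 6.37 V.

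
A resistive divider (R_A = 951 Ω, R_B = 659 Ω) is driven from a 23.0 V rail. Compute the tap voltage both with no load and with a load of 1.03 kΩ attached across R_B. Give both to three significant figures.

Unloaded: 9.41 V; loaded: 6.83 V

Open-circuit: V = 23.0 × 659/(951 + 659) = 9.41 V.
With the load, R_B becomes R_B‖R_L = 401.9 Ω, so V = 23.0 × 401.9/1353 = 6.83 V.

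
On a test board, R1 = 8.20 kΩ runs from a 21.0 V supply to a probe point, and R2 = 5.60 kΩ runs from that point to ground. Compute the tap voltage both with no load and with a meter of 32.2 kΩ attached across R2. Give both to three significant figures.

Unloaded: 8.52 V; loaded: 7.72 V

Open-circuit: V = 21.0 × 5.60/(8.20 + 5.60) = 8.52 V.
With the load, R2 becomes R2‖R_L = 4.770 kΩ, so V = 21.0 × 4.770/12.97 = 7.72 V.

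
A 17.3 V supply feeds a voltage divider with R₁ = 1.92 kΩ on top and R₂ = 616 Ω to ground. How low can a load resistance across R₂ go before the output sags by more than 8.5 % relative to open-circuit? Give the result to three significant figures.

R_L(min) ≈ 5.02 kΩ

Output resistance R_th = R₁‖R₂ = (1920 × 616)/2536 = 466.4 Ω.
The fractional drop is R_th/(R_th + R_L); requiring this ≤ 0.0850 gives R_L ≥ R_th(1/0.0850 − 1) = 466.4 × 10.76 = 5.02 kΩ.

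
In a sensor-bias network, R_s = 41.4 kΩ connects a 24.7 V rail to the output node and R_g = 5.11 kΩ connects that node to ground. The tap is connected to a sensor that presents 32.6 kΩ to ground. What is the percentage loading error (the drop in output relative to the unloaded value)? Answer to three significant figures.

12.2 %

Unloaded V = 24.7 × 5.11/46.51 = 2.7138 V.
Loaded: R_g‖R_L = 4.418 kΩ, giving V = 24.7 × 4.418/45.82 = 2.3815 V.
Drop = (2.7138 − 2.3815) / 2.7138 = 12.2 %.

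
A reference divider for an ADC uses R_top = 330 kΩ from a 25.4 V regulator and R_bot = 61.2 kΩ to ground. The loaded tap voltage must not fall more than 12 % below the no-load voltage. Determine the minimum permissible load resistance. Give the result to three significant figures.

R_L(min) ≈ 379 kΩ

Output resistance R_th = R_top‖R_bot = (330 × 61.2)/391.2 = 51.63 kΩ.
The fractional drop is R_th/(R_th + R_L); requiring this ≤ 0.120 gives R_L ≥ R_th(1/0.120 − 1) = 51.63 × 7.333 = 379 kΩ.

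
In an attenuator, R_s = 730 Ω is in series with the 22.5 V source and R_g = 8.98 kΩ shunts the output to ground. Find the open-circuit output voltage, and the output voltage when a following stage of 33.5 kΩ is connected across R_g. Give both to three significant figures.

Open-circuit: V = 22.5 × 8980/(730 + 8980) = 20.8 V.
With the load, R_g becomes R_g‖R_L = 7082 Ω, so V = 22.5 × 7082/7812 = 20.4 V.

Unloaded: 20.8 V; loaded: 20.4 V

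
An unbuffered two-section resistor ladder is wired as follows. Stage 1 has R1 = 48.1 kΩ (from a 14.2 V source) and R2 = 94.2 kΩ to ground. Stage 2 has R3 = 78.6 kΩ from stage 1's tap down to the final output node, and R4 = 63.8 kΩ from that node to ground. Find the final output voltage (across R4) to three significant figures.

Stage 2 presents R3+R4 = 142.4 kΩ as a load on stage 1's tap.
Stage 1's lower leg becomes R2‖(R3+R4) = 56.70 kΩ, so V_mid = 14.2 × 56.70/104.8 = 7.682 V.
Stage 2 is itself unloaded: V_out = V_mid × R4/(R3+R4) = 7.682 × 63.8/142.4 = 3.44 V.

V_out ≈ 3.44 V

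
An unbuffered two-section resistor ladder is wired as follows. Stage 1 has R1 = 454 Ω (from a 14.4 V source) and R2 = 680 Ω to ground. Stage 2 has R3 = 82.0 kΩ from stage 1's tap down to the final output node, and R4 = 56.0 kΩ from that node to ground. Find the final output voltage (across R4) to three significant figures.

Stage 2 presents R3+R4 = 138000 Ω as a load on stage 1's tap.
Stage 1's lower leg becomes R2‖(R3+R4) = 676.7 Ω, so V_mid = 14.4 × 676.7/1131 = 8.618 V.
Stage 2 is itself unloaded: V_out = V_mid × R4/(R3+R4) = 8.618 × 56000/138000 = 3.50 V.

V_out ≈ 3.50 V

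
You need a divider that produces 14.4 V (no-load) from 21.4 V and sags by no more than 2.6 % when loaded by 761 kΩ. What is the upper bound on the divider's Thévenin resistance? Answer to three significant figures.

R_th ≤ 20.3 kΩ

Loading drop = R_th/(R_th + R_L) ≤ 0.0260, so R_th ≤ R_L · ε/(1−ε) = 761 kΩ × 0.0260/0.9740 = 20.3 kΩ.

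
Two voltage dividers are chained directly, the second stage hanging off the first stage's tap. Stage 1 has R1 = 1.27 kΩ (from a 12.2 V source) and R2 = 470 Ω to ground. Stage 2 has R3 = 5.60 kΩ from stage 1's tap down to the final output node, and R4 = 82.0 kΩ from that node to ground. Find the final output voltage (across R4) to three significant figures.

Stage 2 presents R3+R4 = 87600 Ω as a load on stage 1's tap.
Stage 1's lower leg becomes R2‖(R3+R4) = 467.5 Ω, so V_mid = 12.2 × 467.5/1737 = 3.283 V.
Stage 2 is itself unloaded: V_out = V_mid × R4/(R3+R4) = 3.283 × 82000/87600 = 3.07 V.

V_out ≈ 3.07 V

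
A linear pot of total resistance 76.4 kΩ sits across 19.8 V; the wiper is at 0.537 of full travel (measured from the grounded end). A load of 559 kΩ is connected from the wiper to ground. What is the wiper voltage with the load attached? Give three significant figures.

The wiper splits the pot into (1−α)R = 35.37 kΩ above and αR = 41.03 kΩ below.
Lower section ‖ load = 38.22 kΩ.
V_wiper = 19.8 × 38.22/(35.37 + 38.22) = 10.3 V.

V ≈ 10.3 V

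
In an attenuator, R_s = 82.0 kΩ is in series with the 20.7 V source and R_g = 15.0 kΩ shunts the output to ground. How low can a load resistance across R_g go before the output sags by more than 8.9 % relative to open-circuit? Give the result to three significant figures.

Output resistance R_th = R_s‖R_g = (82.0 × 15.0)/97.00 = 12.68 kΩ.
The fractional drop is R_th/(R_th + R_L); requiring this ≤ 0.0890 gives R_L ≥ R_th(1/0.0890 − 1) = 12.68 × 10.24 = 130 kΩ.

R_L(min) ≈ 130 kΩ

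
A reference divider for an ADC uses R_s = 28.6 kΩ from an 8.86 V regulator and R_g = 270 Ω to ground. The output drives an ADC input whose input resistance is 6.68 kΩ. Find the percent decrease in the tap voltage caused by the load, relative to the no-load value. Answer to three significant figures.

The divider's output (Thévenin) resistance is R_s‖R_g = 267.5 Ω.
Fractional drop under load = R_th/(R_th + R_L) = 267.5 / (267.5 + 6680) = 0.03850.
So the output falls by 3.85 %.

3.85 %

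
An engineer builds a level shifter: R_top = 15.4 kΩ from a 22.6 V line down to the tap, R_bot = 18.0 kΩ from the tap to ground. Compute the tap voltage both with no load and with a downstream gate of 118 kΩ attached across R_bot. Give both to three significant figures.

Open-circuit: V = 22.6 × 18.0/(15.4 + 18.0) = 12.2 V.
With the load, R_bot becomes R_bot‖R_L = 15.62 kΩ, so V = 22.6 × 15.62/31.02 = 11.4 V.

Unloaded: 12.2 V; loaded: 11.4 V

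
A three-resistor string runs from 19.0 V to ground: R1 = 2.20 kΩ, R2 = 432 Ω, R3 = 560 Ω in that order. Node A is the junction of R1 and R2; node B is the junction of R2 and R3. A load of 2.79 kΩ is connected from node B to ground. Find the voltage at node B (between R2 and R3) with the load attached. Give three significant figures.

At node B, R3 is in parallel with the load: R3‖R_L = 466.4 Ω.
Below node A the resistance is R2 + (R3‖R_L) = 898.4 Ω, so V_A = 19.0 × 898.4/3098 = 5.509 V.
Then V_B = V_A × (R3‖R_L)/(R2 + R3‖R_L) = 5.509 × 466.4/898.4 = 2.86 V.

V ≈ 2.86 V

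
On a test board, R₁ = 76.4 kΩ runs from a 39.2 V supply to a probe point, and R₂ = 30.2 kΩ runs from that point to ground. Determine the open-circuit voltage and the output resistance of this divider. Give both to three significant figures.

V_th is the open-circuit tap voltage: 39.2 × 30.2/(76.4 + 30.2) = 11.1 V.
With the supply zeroed, R₁ and R₂ appear in parallel from the tap: R_th = R₁‖R₂ = (76.4 × 30.2)/106.6 = 21.6 kΩ.

V_th = 11.1 V, R_th = 21.6 kΩ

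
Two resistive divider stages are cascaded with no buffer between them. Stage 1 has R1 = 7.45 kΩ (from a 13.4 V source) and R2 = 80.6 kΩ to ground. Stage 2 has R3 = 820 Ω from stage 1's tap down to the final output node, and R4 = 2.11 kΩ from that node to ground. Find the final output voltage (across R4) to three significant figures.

V_out ≈ 2.65 V

Stage 2 presents R3+R4 = 2930 Ω as a load on stage 1's tap.
Stage 1's lower leg becomes R2‖(R3+R4) = 2827 Ω, so V_mid = 13.4 × 2827/10280 = 3.686 V.
Stage 2 is itself unloaded: V_out = V_mid × R4/(R3+R4) = 3.686 × 2110/2930 = 2.65 V.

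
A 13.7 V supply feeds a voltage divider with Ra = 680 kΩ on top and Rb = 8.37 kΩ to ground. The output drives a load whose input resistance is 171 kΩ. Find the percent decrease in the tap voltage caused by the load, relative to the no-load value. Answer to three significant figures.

4.61 %

The divider's output (Thévenin) resistance is Ra‖Rb = 8.268 kΩ.
Fractional drop under load = R_th/(R_th + R_L) = 8.268 / (8.268 + 171) = 0.04612.
So the output falls by 4.61 %.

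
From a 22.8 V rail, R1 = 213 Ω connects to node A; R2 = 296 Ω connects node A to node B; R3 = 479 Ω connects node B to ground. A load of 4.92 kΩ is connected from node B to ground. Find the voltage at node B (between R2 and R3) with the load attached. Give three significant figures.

At node B, R3 is in parallel with the load: R3‖R_L = 436.5 Ω.
Below node A the resistance is R2 + (R3‖R_L) = 732.5 Ω, so V_A = 22.8 × 732.5/945.5 = 17.66 V.
Then V_B = V_A × (R3‖R_L)/(R2 + R3‖R_L) = 17.66 × 436.5/732.5 = 10.5 V.

V ≈ 10.5 V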